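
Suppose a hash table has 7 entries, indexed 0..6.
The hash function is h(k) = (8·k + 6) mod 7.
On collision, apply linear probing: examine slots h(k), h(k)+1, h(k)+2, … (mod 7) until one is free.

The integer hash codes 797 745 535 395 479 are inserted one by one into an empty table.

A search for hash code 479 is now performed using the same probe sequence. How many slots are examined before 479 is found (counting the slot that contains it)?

Insert 797: h=5, slot 5 empty → index 5.
Insert 745: h=2, slot 2 empty → index 2.
Insert 535: h=2, slot 2 occupied → index 3.
Insert 395: h=2, slots 2,3 occupied → index 4.
Insert 479: h=2, slots 2,3,4,5 occupied → index 6.
Table: [∅, ∅, 745, 535, 395, 797, 479]
Lookup 479: h=2, probe 2,3,4,5,6 → found at 6.

5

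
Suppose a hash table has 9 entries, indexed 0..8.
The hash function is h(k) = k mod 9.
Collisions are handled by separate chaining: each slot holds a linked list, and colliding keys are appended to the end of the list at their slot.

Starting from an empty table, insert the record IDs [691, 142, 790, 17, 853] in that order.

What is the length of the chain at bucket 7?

Insert 691: h=7, bucket 7 empty → new chain.
Insert 142: h=7, bucket 7 nonempty → append to chain.
Insert 790: h=7, bucket 7 nonempty → append to chain.
Insert 17: h=8, bucket 8 empty → new chain.
Insert 853: h=7, bucket 7 nonempty → append to chain.
Final buckets:
0: -
1: -
2: -
3: -
4: -
5: -
6: -
7: 691 -> 142 -> 790 -> 853
8: 17

4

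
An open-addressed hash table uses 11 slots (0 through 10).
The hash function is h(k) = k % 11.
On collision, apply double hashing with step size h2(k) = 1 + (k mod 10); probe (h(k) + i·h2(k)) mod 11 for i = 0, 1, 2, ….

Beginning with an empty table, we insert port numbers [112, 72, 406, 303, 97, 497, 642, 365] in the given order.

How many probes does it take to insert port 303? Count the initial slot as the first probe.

Insert 112: h=2, slot 2 empty -> index 2.
Insert 72: h=6, slot 6 empty -> index 6.
Insert 406: h=10, slot 10 empty -> index 10.
Insert 303: h=6, h2=4, slots 6,10 occupied -> index 3.
Insert 97: h=9, slot 9 empty -> index 9.
Insert 497: h=2, h2=8, slots 2,10 occupied -> index 7.
Insert 642: h=4, slot 4 empty -> index 4.
Insert 365: h=2, h2=6, slot 2 occupied -> index 8.
Table: [_, _, 112, 303, 642, _, 72, 497, 365, 97, 406]

3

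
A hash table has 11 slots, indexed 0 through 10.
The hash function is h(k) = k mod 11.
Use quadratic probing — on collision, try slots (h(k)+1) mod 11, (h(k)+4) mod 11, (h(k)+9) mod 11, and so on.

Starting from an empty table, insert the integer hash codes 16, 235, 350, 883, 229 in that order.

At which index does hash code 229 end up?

16 hashes to 5; slot 5 is free -> place at 5.
235 hashes to 4; slot 4 is free -> place at 4.
350 hashes to 9; slot 9 is free -> place at 9.
883 hashes to 3; slot 3 is free -> place at 3.
229 hashes to 9; 9 taken -> place at 10.
Table: [-, -, -, 883, 235, 16, -, -, -, 350, 229]

10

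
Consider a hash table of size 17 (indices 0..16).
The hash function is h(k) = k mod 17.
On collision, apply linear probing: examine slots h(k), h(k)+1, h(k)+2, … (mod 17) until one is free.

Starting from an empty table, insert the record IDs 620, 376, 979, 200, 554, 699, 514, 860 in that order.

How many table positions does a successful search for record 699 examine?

2

Insert 620: h=8, slot 8 empty -> index 8.
Insert 376: h=2, slot 2 empty -> index 2.
Insert 979: h=10, slot 10 empty -> index 10.
Insert 200: h=13, slot 13 empty -> index 13.
Insert 554: h=10, slot 10 occupied -> index 11.
Insert 699: h=2, slot 2 occupied -> index 3.
Insert 514: h=4, slot 4 empty -> index 4.
Insert 860: h=10, slots 10,11 occupied -> index 12.
Table: [-, -, 376, 699, 514, -, -, -, 620, -, 979, 554, 860, 200, -, -, -]
Lookup 699: h=2, probe 2,3 → found at 3.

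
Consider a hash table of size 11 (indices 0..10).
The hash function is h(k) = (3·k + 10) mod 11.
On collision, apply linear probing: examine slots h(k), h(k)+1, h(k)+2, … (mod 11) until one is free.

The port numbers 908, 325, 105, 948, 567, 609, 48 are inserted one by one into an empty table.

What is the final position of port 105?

8

908 hashes to 6; slot 6 is free => place at 6.
325 hashes to 6; 6 taken => place at 7.
105 hashes to 6; 6,7 taken => place at 8.
948 hashes to 5; slot 5 is free => place at 5.
567 hashes to 6; 6,7,8 taken => place at 9.
609 hashes to 0; slot 0 is free => place at 0.
48 hashes to 0; 0 taken => place at 1.
Table: [609, 48, ∅, ∅, ∅, 948, 908, 325, 105, 567, ∅]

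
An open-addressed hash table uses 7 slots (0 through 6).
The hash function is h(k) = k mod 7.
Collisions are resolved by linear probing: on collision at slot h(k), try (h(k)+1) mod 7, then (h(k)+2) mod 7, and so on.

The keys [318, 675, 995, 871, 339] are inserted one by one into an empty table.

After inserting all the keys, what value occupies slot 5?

318: h=3 -> slot 3
675: h=3, probe 3,4 -> slot 4
995: h=1 -> slot 1
871: h=3, probe 3,4,5 -> slot 5
339: h=3, probe 3,4,5,6 -> slot 6
Table: [_, 995, _, 318, 675, 871, 339]

871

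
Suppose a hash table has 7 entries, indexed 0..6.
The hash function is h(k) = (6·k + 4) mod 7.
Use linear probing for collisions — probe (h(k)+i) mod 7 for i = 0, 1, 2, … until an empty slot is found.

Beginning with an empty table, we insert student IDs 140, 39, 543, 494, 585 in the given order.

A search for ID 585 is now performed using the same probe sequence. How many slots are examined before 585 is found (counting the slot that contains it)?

Insert 140: h=4, slot 4 empty -> index 4.
Insert 39: h=0, slot 0 empty -> index 0.
Insert 543: h=0, slot 0 occupied -> index 1.
Insert 494: h=0, slots 0,1 occupied -> index 2.
Insert 585: h=0, slots 0,1,2 occupied -> index 3.
Table: [39, 543, 494, 585, 140, —, —]
Lookup 585: h=0, probe 0,1,2,3 → found at 3.

4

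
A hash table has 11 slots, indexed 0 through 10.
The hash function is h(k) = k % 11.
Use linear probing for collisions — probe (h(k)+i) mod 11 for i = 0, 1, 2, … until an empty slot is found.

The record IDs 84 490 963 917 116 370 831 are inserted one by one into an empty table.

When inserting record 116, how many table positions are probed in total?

84 hashes to 7; slot 7 is free -> place at 7.
490 hashes to 6; slot 6 is free -> place at 6.
963 hashes to 6; 6,7 taken -> place at 8.
917 hashes to 4; slot 4 is free -> place at 4.
116 hashes to 6; 6,7,8 taken -> place at 9.
370 hashes to 7; 7,8,9 taken -> place at 10.
831 hashes to 6; 6,7,8,9,10 taken -> place at 0.
Table: [831, —, —, —, 917, —, 490, 84, 963, 116, 370]

4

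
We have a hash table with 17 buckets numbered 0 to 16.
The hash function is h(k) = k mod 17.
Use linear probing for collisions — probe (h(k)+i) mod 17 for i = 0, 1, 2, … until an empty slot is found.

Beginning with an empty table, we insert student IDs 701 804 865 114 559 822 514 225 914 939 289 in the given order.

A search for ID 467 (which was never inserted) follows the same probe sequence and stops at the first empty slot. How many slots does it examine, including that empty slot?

3

Insert 701: h=4, slot 4 empty -> index 4.
Insert 804: h=5, slot 5 empty -> index 5.
Insert 865: h=15, slot 15 empty -> index 15.
Insert 114: h=12, slot 12 empty -> index 12.
Insert 559: h=15, slot 15 occupied -> index 16.
Insert 822: h=6, slot 6 empty -> index 6.
Insert 514: h=4, slots 4,5,6 occupied -> index 7.
Insert 225: h=4, slots 4,5,6,7 occupied -> index 8.
Insert 914: h=13, slot 13 empty -> index 13.
Insert 939: h=4, slots 4,5,6,7,8 occupied -> index 9.
Insert 289: h=0, slot 0 empty -> index 0.
Table: [289, -, -, -, 701, 804, 822, 514, 225, 939, -, -, 114, 914, -, 865, 559]
Lookup 467: h=8, probe 8,9,10 → slot 10 empty, not found.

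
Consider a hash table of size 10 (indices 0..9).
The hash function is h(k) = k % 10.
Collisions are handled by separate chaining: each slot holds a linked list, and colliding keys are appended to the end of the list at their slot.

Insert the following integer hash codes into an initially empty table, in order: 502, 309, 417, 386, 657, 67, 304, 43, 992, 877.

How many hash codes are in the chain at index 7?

4

Insert 502: h=2, bucket 2 empty → new chain.
Insert 309: h=9, bucket 9 empty → new chain.
Insert 417: h=7, bucket 7 empty → new chain.
Insert 386: h=6, bucket 6 empty → new chain.
Insert 657: h=7, bucket 7 nonempty → append to chain.
Insert 67: h=7, bucket 7 nonempty → append to chain.
Insert 304: h=4, bucket 4 empty → new chain.
Insert 43: h=3, bucket 3 empty → new chain.
Insert 992: h=2, bucket 2 nonempty → append to chain.
Insert 877: h=7, bucket 7 nonempty → append to chain.
Final buckets:
0: -
1: -
2: 502 -> 992
3: 43
4: 304
5: -
6: 386
7: 417 -> 657 -> 67 -> 877
8: -
9: 309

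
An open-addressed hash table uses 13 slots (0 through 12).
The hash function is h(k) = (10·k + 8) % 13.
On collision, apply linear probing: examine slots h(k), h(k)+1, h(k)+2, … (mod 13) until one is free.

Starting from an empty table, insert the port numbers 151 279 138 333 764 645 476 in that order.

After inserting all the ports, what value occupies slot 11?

151: h=10 -> slot 10
279: h=3 -> slot 3
138: h=10, probe 10,11 -> slot 11
333: h=10, probe 10,11,12 -> slot 12
764: h=4 -> slot 4
645: h=10, probe 10,11,12,0 -> slot 0
476: h=10, probe 10,11,12,0,1 -> slot 1
Table: [645, 476, ∅, 279, 764, ∅, ∅, ∅, ∅, ∅, 151, 138, 333]

138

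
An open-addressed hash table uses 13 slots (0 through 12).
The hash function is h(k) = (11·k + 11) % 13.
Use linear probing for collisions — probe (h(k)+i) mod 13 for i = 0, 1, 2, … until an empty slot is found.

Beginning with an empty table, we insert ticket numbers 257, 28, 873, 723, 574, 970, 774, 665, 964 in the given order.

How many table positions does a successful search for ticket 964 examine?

Insert 257: h=4, slot 4 empty -> index 4.
Insert 28: h=7, slot 7 empty -> index 7.
Insert 873: h=7, slot 7 occupied -> index 8.
Insert 723: h=8, slot 8 occupied -> index 9.
Insert 574: h=7, slots 7,8,9 occupied -> index 10.
Insert 970: h=8, slots 8,9,10 occupied -> index 11.
Insert 774: h=10, slots 10,11 occupied -> index 12.
Insert 665: h=7, slots 7,8,9,10,11,12 occupied -> index 0.
Insert 964: h=7, slots 7,8,9,10,11,12,0 occupied -> index 1.
Table: [665, 964, -, -, 257, -, -, 28, 873, 723, 574, 970, 774]
Lookup 964: h=7, probe 7,8,9,10,11,12,0,1 → found at 1.

8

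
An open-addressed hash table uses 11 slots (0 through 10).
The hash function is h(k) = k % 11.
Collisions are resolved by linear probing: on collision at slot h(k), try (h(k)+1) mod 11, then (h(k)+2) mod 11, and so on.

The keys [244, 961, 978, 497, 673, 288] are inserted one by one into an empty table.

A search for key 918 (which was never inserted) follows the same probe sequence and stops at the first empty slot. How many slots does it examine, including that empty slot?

244: h=2 => slot 2
961: h=4 => slot 4
978: h=10 => slot 10
497: h=2, probe 2,3 => slot 3
673: h=2, probe 2,3,4,5 => slot 5
288: h=2, probe 2,3,4,5,6 => slot 6
Table: [∅, ∅, 244, 497, 961, 673, 288, ∅, ∅, ∅, 978]
Lookup 918: h=5, probe 5,6,7 → slot 7 empty, not found.

3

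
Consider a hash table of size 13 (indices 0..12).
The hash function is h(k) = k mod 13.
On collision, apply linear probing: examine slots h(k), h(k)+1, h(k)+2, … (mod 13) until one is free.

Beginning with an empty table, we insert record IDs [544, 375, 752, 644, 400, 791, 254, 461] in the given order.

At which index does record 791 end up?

1

544 hashes to 11; slot 11 is free → place at 11.
375 hashes to 11; 11 taken → place at 12.
752 hashes to 11; 11,12 taken → place at 0.
644 hashes to 7; slot 7 is free → place at 7.
400 hashes to 10; slot 10 is free → place at 10.
791 hashes to 11; 11,12,0 taken → place at 1.
254 hashes to 7; 7 taken → place at 8.
461 hashes to 6; slot 6 is free → place at 6.
Table: [752, 791, _, _, _, _, 461, 644, 254, _, 400, 544, 375]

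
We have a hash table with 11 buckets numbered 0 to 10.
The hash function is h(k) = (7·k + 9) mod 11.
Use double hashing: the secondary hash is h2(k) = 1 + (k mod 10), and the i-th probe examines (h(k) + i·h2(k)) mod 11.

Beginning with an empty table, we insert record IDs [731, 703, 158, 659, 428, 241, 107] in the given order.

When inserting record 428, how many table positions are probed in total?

3

Insert 731: h=0, slot 0 empty => index 0.
Insert 703: h=2, slot 2 empty => index 2.
Insert 158: h=4, slot 4 empty => index 4.
Insert 659: h=2, h2=10, slot 2 occupied => index 1.
Insert 428: h=2, h2=9, slots 2,0 occupied => index 9.
Insert 241: h=2, h2=2, slots 2,4 occupied => index 6.
Insert 107: h=10, slot 10 empty => index 10.
Table: [731, 659, 703, _, 158, _, 241, _, _, 428, 107]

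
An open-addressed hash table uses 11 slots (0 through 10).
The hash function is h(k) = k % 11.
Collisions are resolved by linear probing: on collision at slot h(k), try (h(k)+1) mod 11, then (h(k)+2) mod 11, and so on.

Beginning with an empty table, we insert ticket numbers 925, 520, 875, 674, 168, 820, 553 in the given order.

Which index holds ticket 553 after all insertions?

8

925 hashes to 1; slot 1 is free => place at 1.
520 hashes to 3; slot 3 is free => place at 3.
875 hashes to 6; slot 6 is free => place at 6.
674 hashes to 3; 3 taken => place at 4.
168 hashes to 3; 3,4 taken => place at 5.
820 hashes to 6; 6 taken => place at 7.
553 hashes to 3; 3,4,5,6,7 taken => place at 8.
Table: [—, 925, —, 520, 674, 168, 875, 820, 553, —, —]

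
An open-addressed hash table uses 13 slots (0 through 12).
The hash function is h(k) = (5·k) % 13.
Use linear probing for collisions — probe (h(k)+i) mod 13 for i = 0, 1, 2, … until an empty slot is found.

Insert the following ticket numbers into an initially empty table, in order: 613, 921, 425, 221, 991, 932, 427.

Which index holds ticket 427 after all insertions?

4

613 hashes to 10; slot 10 is free -> place at 10.
921 hashes to 3; slot 3 is free -> place at 3.
425 hashes to 6; slot 6 is free -> place at 6.
221 hashes to 0; slot 0 is free -> place at 0.
991 hashes to 2; slot 2 is free -> place at 2.
932 hashes to 6; 6 taken -> place at 7.
427 hashes to 3; 3 taken -> place at 4.
Table: [221, -, 991, 921, 427, -, 425, 932, -, -, 613, -, -]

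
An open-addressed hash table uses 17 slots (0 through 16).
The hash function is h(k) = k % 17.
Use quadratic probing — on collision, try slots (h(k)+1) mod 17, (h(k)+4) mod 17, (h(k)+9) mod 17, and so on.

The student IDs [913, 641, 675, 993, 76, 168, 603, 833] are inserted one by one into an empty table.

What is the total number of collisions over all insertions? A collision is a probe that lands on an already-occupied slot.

913 hashes to 12; slot 12 is free → place at 12.
641 hashes to 12; 12 taken → place at 13.
675 hashes to 12; 12,13 taken → place at 16.
993 hashes to 7; slot 7 is free → place at 7.
76 hashes to 8; slot 8 is free → place at 8.
168 hashes to 15; slot 15 is free → place at 15.
603 hashes to 8; 8 taken → place at 9.
833 hashes to 0; slot 0 is free → place at 0.
Table: [833, —, —, —, —, —, —, 993, 76, 603, —, —, 913, 641, —, 168, 675]

4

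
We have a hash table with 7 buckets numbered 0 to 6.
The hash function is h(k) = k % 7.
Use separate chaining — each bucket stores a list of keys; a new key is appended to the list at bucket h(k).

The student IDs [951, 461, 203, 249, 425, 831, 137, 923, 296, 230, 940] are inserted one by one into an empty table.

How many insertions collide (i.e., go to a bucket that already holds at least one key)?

6

Insert 951: h=6, bucket 6 empty → new chain.
Insert 461: h=6, bucket 6 nonempty → append to chain.
Insert 203: h=0, bucket 0 empty → new chain.
Insert 249: h=4, bucket 4 empty → new chain.
Insert 425: h=5, bucket 5 empty → new chain.
Insert 831: h=5, bucket 5 nonempty → append to chain.
Insert 137: h=4, bucket 4 nonempty → append to chain.
Insert 923: h=6, bucket 6 nonempty → append to chain.
Insert 296: h=2, bucket 2 empty → new chain.
Insert 230: h=6, bucket 6 nonempty → append to chain.
Insert 940: h=2, bucket 2 nonempty → append to chain.
Final buckets:
0: 203
1: -
2: 296 -> 940
3: -
4: 249 -> 137
5: 425 -> 831
6: 951 -> 461 -> 923 -> 230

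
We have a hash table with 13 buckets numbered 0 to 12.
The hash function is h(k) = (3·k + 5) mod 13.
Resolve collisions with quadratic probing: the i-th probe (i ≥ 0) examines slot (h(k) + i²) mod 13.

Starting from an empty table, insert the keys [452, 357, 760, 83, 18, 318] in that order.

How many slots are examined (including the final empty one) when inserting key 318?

3

452 hashes to 9; slot 9 is free → place at 9.
357 hashes to 10; slot 10 is free → place at 10.
760 hashes to 10; 10 taken → place at 11.
83 hashes to 7; slot 7 is free → place at 7.
18 hashes to 7; 7 taken → place at 8.
318 hashes to 10; 10,11 taken → place at 1.
Table: [-, 318, -, -, -, -, -, 83, 18, 452, 357, 760, -]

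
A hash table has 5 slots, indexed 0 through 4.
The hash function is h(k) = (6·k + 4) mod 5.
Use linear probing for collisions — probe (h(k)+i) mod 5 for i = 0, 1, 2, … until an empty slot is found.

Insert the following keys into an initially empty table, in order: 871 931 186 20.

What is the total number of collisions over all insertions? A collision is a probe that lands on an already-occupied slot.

3

871: h=0 → slot 0
931: h=0, probe 0,1 → slot 1
186: h=0, probe 0,1,2 → slot 2
20: h=4 → slot 4
Table: [871, 931, 186, —, 20]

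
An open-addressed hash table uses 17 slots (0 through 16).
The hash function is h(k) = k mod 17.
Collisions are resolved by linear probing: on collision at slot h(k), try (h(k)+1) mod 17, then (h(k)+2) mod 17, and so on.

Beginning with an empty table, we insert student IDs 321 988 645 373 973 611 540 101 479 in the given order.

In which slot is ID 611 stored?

321 hashes to 15; slot 15 is free → place at 15.
988 hashes to 2; slot 2 is free → place at 2.
645 hashes to 16; slot 16 is free → place at 16.
373 hashes to 16; 16 taken → place at 0.
973 hashes to 4; slot 4 is free → place at 4.
611 hashes to 16; 16,0 taken → place at 1.
540 hashes to 13; slot 13 is free → place at 13.
101 hashes to 16; 16,0,1,2 taken → place at 3.
479 hashes to 3; 3,4 taken → place at 5.
Table: [373, 611, 988, 101, 973, 479, ∅, ∅, ∅, ∅, ∅, ∅, ∅, 540, ∅, 321, 645]

1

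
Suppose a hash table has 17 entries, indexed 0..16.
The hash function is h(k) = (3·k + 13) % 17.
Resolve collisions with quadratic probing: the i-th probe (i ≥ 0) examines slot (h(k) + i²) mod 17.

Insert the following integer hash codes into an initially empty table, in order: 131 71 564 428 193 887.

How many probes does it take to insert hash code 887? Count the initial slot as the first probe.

5

131 hashes to 15; slot 15 is free -> place at 15.
71 hashes to 5; slot 5 is free -> place at 5.
564 hashes to 5; 5 taken -> place at 6.
428 hashes to 5; 5,6 taken -> place at 9.
193 hashes to 14; slot 14 is free -> place at 14.
887 hashes to 5; 5,6,9,14 taken -> place at 4.
Table: [-, -, -, -, 887, 71, 564, -, -, 428, -, -, -, -, 193, 131, -]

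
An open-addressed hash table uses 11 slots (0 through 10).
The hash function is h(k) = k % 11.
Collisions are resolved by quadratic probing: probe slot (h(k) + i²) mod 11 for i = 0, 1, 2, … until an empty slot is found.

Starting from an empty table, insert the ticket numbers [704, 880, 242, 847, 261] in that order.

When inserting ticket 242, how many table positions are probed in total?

3

Insert 704: h=0, slot 0 empty → index 0.
Insert 880: h=0, slot 0 occupied → index 1.
Insert 242: h=0, slots 0,1 occupied → index 4.
Insert 847: h=0, slots 0,1,4 occupied → index 9.
Insert 261: h=8, slot 8 empty → index 8.
Table: [704, 880, ∅, ∅, 242, ∅, ∅, ∅, 261, 847, ∅]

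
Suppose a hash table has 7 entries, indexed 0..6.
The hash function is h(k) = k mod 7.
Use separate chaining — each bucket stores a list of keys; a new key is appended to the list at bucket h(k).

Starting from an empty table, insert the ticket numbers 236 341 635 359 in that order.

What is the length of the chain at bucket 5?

3

Insert 236: h=5, bucket 5 empty → new chain.
Insert 341: h=5, bucket 5 nonempty → append to chain.
Insert 635: h=5, bucket 5 nonempty → append to chain.
Insert 359: h=2, bucket 2 empty → new chain.
Final buckets:
0: -
1: -
2: 359
3: -
4: -
5: 236 -> 341 -> 635
6: -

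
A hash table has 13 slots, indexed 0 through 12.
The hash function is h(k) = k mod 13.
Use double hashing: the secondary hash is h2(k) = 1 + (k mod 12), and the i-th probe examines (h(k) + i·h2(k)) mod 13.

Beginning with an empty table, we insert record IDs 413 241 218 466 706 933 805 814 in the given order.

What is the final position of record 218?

413: h=10 => slot 10
241: h=7 => slot 7
218: h=10, h2=3, probe 10,0 => slot 0
466: h=11 => slot 11
706: h=4 => slot 4
933: h=10, h2=10, probe 10,7,4,1 => slot 1
805: h=12 => slot 12
814: h=8 => slot 8
Table: [218, 933, _, _, 706, _, _, 241, 814, _, 413, 466, 805]

0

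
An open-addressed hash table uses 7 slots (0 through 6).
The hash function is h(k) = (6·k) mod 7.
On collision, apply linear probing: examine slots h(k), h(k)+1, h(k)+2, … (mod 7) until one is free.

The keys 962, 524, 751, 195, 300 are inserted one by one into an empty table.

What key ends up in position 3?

962 hashes to 4; slot 4 is free -> place at 4.
524 hashes to 1; slot 1 is free -> place at 1.
751 hashes to 5; slot 5 is free -> place at 5.
195 hashes to 1; 1 taken -> place at 2.
300 hashes to 1; 1,2 taken -> place at 3.
Table: [_, 524, 195, 300, 962, 751, _]

300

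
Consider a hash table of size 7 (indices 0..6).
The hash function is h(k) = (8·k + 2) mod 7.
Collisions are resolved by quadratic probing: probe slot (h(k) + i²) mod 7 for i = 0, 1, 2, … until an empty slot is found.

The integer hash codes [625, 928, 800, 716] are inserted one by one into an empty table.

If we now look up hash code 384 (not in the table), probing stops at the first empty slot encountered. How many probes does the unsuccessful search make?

2

625: h=4 => slot 4
928: h=6 => slot 6
800: h=4, probe 4,5 => slot 5
716: h=4, probe 4,5,1 => slot 1
Table: [., 716, ., ., 625, 800, 928]
Lookup 384: h=1, probe 1,2 → slot 2 empty, not found.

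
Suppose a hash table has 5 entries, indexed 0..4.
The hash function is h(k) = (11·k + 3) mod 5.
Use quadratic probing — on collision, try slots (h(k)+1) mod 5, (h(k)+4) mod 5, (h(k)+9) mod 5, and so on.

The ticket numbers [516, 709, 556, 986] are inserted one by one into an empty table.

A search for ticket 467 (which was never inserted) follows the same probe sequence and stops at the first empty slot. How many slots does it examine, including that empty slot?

516 hashes to 4; slot 4 is free → place at 4.
709 hashes to 2; slot 2 is free → place at 2.
556 hashes to 4; 4 taken → place at 0.
986 hashes to 4; 4,0 taken → place at 3.
Table: [556, ., 709, 986, 516]
Lookup 467: h=0, probe 0,1 → slot 1 empty, not found.

2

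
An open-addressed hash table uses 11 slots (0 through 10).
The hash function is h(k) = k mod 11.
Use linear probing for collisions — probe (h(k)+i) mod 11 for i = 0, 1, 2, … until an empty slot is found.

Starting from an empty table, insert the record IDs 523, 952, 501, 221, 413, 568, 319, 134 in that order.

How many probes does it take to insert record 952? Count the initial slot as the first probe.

523 hashes to 6; slot 6 is free => place at 6.
952 hashes to 6; 6 taken => place at 7.
501 hashes to 6; 6,7 taken => place at 8.
221 hashes to 1; slot 1 is free => place at 1.
413 hashes to 6; 6,7,8 taken => place at 9.
568 hashes to 7; 7,8,9 taken => place at 10.
319 hashes to 0; slot 0 is free => place at 0.
134 hashes to 2; slot 2 is free => place at 2.
Table: [319, 221, 134, -, -, -, 523, 952, 501, 413, 568]

2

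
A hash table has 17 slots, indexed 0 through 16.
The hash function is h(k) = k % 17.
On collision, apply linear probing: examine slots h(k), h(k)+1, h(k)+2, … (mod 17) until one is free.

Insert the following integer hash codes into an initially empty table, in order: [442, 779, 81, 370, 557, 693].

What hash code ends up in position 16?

442: h=0 → slot 0
779: h=14 → slot 14
81: h=13 → slot 13
370: h=13, probe 13,14,15 → slot 15
557: h=13, probe 13,14,15,16 → slot 16
693: h=13, probe 13,14,15,16,0,1 → slot 1
Table: [442, 693, —, —, —, —, —, —, —, —, —, —, —, 81, 779, 370, 557]

557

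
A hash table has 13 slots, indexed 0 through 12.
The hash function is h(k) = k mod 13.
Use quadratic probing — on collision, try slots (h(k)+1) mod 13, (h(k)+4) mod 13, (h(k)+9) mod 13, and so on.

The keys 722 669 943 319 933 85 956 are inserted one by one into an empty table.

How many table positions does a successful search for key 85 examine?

722 hashes to 7; slot 7 is free → place at 7.
669 hashes to 6; slot 6 is free → place at 6.
943 hashes to 7; 7 taken → place at 8.
319 hashes to 7; 7,8 taken → place at 11.
933 hashes to 10; slot 10 is free → place at 10.
85 hashes to 7; 7,8,11 taken → place at 3.
956 hashes to 7; 7,8,11,3,10,6 taken → place at 4.
Table: [∅, ∅, ∅, 85, 956, ∅, 669, 722, 943, ∅, 933, 319, ∅]
Lookup 85: h=7, probe 7,8,11,3 → found at 3.

4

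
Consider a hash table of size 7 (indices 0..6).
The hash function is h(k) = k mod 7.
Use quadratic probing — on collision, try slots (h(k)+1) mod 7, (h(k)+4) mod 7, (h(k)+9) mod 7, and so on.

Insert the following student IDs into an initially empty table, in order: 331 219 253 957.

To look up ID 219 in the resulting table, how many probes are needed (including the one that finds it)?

2

Insert 331: h=2, slot 2 empty -> index 2.
Insert 219: h=2, slot 2 occupied -> index 3.
Insert 253: h=1, slot 1 empty -> index 1.
Insert 957: h=5, slot 5 empty -> index 5.
Table: [_, 253, 331, 219, _, 957, _]
Lookup 219: h=2, probe 2,3 → found at 3.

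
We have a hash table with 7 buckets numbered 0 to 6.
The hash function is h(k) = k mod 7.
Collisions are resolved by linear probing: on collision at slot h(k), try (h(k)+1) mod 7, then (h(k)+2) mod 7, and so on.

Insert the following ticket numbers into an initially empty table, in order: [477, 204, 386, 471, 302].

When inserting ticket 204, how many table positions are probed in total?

477: h=1 → slot 1
204: h=1, probe 1,2 → slot 2
386: h=1, probe 1,2,3 → slot 3
471: h=2, probe 2,3,4 → slot 4
302: h=1, probe 1,2,3,4,5 → slot 5
Table: [-, 477, 204, 386, 471, 302, -]

2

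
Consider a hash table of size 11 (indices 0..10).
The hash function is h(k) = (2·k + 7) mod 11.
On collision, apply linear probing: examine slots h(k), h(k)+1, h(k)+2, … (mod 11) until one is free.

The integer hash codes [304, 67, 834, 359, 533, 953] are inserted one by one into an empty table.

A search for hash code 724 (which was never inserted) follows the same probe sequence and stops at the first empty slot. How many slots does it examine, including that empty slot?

Insert 304: h=10, slot 10 empty → index 10.
Insert 67: h=9, slot 9 empty → index 9.
Insert 834: h=3, slot 3 empty → index 3.
Insert 359: h=10, slot 10 occupied → index 0.
Insert 533: h=6, slot 6 empty → index 6.
Insert 953: h=10, slots 10,0 occupied → index 1.
Table: [359, 953, -, 834, -, -, 533, -, -, 67, 304]
Lookup 724: h=3, probe 3,4 → slot 4 empty, not found.

2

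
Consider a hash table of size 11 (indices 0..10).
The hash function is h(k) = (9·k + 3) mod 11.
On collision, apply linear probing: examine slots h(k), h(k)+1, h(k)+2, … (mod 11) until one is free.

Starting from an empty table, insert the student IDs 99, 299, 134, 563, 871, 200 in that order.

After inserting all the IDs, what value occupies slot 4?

99 hashes to 3; slot 3 is free => place at 3.
299 hashes to 10; slot 10 is free => place at 10.
134 hashes to 10; 10 taken => place at 0.
563 hashes to 10; 10,0 taken => place at 1.
871 hashes to 10; 10,0,1 taken => place at 2.
200 hashes to 10; 10,0,1,2,3 taken => place at 4.
Table: [134, 563, 871, 99, 200, ∅, ∅, ∅, ∅, ∅, 299]

200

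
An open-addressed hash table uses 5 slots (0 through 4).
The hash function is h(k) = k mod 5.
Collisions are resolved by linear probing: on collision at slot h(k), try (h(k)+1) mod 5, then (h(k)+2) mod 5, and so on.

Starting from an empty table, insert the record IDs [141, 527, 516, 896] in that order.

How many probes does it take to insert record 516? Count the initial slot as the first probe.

Insert 141: h=1, slot 1 empty => index 1.
Insert 527: h=2, slot 2 empty => index 2.
Insert 516: h=1, slots 1,2 occupied => index 3.
Insert 896: h=1, slots 1,2,3 occupied => index 4.
Table: [∅, 141, 527, 516, 896]

3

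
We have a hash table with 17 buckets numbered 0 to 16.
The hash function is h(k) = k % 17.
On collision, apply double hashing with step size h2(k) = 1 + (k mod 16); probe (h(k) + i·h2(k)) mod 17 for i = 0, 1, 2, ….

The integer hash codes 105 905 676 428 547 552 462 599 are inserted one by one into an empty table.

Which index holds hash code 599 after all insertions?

12

105: h=3 => slot 3
905: h=4 => slot 4
676: h=13 => slot 13
428: h=3, h2=13, probe 3,16 => slot 16
547: h=3, h2=4, probe 3,7 => slot 7
552: h=8 => slot 8
462: h=3, h2=15, probe 3,1 => slot 1
599: h=4, h2=8, probe 4,12 => slot 12
Table: [-, 462, -, 105, 905, -, -, 547, 552, -, -, -, 599, 676, -, -, 428]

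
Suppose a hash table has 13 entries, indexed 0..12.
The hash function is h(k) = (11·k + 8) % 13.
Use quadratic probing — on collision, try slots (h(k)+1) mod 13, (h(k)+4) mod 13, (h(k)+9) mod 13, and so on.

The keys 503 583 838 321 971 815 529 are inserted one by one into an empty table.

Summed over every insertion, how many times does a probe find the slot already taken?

503: h=3 -> slot 3
583: h=12 -> slot 12
838: h=9 -> slot 9
321: h=3, probe 3,4 -> slot 4
971: h=3, probe 3,4,7 -> slot 7
815: h=3, probe 3,4,7,12,6 -> slot 6
529: h=3, probe 3,4,7,12,6,2 -> slot 2
Table: [∅, ∅, 529, 503, 321, ∅, 815, 971, ∅, 838, ∅, ∅, 583]

12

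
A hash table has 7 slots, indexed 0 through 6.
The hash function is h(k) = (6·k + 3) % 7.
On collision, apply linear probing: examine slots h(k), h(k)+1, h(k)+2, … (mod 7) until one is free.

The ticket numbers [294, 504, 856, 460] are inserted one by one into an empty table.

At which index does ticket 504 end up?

4

Insert 294: h=3, slot 3 empty => index 3.
Insert 504: h=3, slot 3 occupied => index 4.
Insert 856: h=1, slot 1 empty => index 1.
Insert 460: h=5, slot 5 empty => index 5.
Table: [., 856, ., 294, 504, 460, .]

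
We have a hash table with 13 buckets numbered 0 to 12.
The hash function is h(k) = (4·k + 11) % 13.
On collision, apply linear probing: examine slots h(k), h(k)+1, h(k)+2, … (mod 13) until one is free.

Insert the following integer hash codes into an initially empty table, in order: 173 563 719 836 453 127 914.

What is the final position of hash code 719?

3

Insert 173: h=1, slot 1 empty -> index 1.
Insert 563: h=1, slot 1 occupied -> index 2.
Insert 719: h=1, slots 1,2 occupied -> index 3.
Insert 836: h=1, slots 1,2,3 occupied -> index 4.
Insert 453: h=3, slots 3,4 occupied -> index 5.
Insert 127: h=12, slot 12 empty -> index 12.
Insert 914: h=1, slots 1,2,3,4,5 occupied -> index 6.
Table: [—, 173, 563, 719, 836, 453, 914, —, —, —, —, —, 127]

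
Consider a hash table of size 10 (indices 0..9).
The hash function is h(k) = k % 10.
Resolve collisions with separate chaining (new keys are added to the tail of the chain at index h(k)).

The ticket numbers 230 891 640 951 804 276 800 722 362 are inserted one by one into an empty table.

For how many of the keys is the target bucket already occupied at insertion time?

Insert 230: h=0, bucket 0 empty -> new chain.
Insert 891: h=1, bucket 1 empty -> new chain.
Insert 640: h=0, bucket 0 nonempty -> append to chain.
Insert 951: h=1, bucket 1 nonempty -> append to chain.
Insert 804: h=4, bucket 4 empty -> new chain.
Insert 276: h=6, bucket 6 empty -> new chain.
Insert 800: h=0, bucket 0 nonempty -> append to chain.
Insert 722: h=2, bucket 2 empty -> new chain.
Insert 362: h=2, bucket 2 nonempty -> append to chain.
Final buckets:
0: 230 -> 640 -> 800
1: 891 -> 951
2: 722 -> 362
3: ∅
4: 804
5: ∅
6: 276
7: ∅
8: ∅
9: ∅

4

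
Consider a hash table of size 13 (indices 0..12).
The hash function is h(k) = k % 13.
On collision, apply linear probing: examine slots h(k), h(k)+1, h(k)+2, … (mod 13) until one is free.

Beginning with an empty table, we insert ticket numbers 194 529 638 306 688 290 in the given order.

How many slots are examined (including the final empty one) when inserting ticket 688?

2

Insert 194: h=12, slot 12 empty => index 12.
Insert 529: h=9, slot 9 empty => index 9.
Insert 638: h=1, slot 1 empty => index 1.
Insert 306: h=7, slot 7 empty => index 7.
Insert 688: h=12, slot 12 occupied => index 0.
Insert 290: h=4, slot 4 empty => index 4.
Table: [688, 638, —, —, 290, —, —, 306, —, 529, —, —, 194]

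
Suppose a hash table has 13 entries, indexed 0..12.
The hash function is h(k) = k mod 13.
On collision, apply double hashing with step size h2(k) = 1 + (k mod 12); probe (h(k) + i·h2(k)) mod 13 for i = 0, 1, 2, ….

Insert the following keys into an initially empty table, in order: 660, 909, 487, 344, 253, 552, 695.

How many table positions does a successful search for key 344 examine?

2

660 hashes to 10; slot 10 is free -> place at 10.
909 hashes to 12; slot 12 is free -> place at 12.
487 hashes to 6; slot 6 is free -> place at 6.
344 hashes to 6, h2=9; 6 taken -> place at 2.
253 hashes to 6, h2=2; 6 taken -> place at 8.
552 hashes to 6, h2=1; 6 taken -> place at 7.
695 hashes to 6, h2=12; 6 taken -> place at 5.
Table: [-, -, 344, -, -, 695, 487, 552, 253, -, 660, -, 909]
Lookup 344: h=6, h2=9, probe 6,2 → found at 2.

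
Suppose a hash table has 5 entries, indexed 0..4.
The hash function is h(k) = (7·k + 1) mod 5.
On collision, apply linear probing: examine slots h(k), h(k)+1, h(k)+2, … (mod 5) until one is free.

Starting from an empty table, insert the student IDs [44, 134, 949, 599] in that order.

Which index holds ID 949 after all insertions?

Insert 44: h=4, slot 4 empty -> index 4.
Insert 134: h=4, slot 4 occupied -> index 0.
Insert 949: h=4, slots 4,0 occupied -> index 1.
Insert 599: h=4, slots 4,0,1 occupied -> index 2.
Table: [134, 949, 599, ∅, 44]

1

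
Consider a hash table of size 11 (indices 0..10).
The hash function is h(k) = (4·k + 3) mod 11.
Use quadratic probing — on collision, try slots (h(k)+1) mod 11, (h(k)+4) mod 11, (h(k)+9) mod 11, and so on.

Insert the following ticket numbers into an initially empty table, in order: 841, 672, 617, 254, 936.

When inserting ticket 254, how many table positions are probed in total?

3

Insert 841: h=1, slot 1 empty => index 1.
Insert 672: h=7, slot 7 empty => index 7.
Insert 617: h=7, slot 7 occupied => index 8.
Insert 254: h=7, slots 7,8 occupied => index 0.
Insert 936: h=7, slots 7,8,0 occupied => index 5.
Table: [254, 841, -, -, -, 936, -, 672, 617, -, -]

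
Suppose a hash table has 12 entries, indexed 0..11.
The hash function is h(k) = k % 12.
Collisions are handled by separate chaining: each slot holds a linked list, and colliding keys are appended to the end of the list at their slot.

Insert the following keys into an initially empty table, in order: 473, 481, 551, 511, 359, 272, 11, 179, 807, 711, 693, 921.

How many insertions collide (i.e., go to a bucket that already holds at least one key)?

Insert 473: h=5, bucket 5 empty -> new chain.
Insert 481: h=1, bucket 1 empty -> new chain.
Insert 551: h=11, bucket 11 empty -> new chain.
Insert 511: h=7, bucket 7 empty -> new chain.
Insert 359: h=11, bucket 11 nonempty -> append to chain.
Insert 272: h=8, bucket 8 empty -> new chain.
Insert 11: h=11, bucket 11 nonempty -> append to chain.
Insert 179: h=11, bucket 11 nonempty -> append to chain.
Insert 807: h=3, bucket 3 empty -> new chain.
Insert 711: h=3, bucket 3 nonempty -> append to chain.
Insert 693: h=9, bucket 9 empty -> new chain.
Insert 921: h=9, bucket 9 nonempty -> append to chain.
Final buckets:
0: .
1: 481
2: .
3: 807 -> 711
4: .
5: 473
6: .
7: 511
8: 272
9: 693 -> 921
10: .
11: 551 -> 359 -> 11 -> 179

5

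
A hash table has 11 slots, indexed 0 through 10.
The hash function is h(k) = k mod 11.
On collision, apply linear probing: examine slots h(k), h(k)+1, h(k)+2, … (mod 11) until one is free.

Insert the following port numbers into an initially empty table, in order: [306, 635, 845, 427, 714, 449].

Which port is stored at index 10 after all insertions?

845

306 hashes to 9; slot 9 is free -> place at 9.
635 hashes to 8; slot 8 is free -> place at 8.
845 hashes to 9; 9 taken -> place at 10.
427 hashes to 9; 9,10 taken -> place at 0.
714 hashes to 10; 10,0 taken -> place at 1.
449 hashes to 9; 9,10,0,1 taken -> place at 2.
Table: [427, 714, 449, —, —, —, —, —, 635, 306, 845]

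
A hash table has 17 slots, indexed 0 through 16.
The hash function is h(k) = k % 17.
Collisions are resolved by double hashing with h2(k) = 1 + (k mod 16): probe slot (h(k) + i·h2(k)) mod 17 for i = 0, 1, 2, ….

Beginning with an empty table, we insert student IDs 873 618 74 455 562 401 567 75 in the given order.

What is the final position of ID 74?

Insert 873: h=6, slot 6 empty → index 6.
Insert 618: h=6, h2=11, slot 6 occupied → index 0.
Insert 74: h=6, h2=11, slots 6,0 occupied → index 11.
Insert 455: h=13, slot 13 empty → index 13.
Insert 562: h=1, slot 1 empty → index 1.
Insert 401: h=10, slot 10 empty → index 10.
Insert 567: h=6, h2=8, slot 6 occupied → index 14.
Insert 75: h=7, slot 7 empty → index 7.
Table: [618, 562, -, -, -, -, 873, 75, -, -, 401, 74, -, 455, 567, -, -]

11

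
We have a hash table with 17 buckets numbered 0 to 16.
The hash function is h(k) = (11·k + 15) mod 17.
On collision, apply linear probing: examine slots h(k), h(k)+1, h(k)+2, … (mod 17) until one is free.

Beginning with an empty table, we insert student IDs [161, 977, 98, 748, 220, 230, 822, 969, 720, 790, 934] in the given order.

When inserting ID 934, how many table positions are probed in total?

3

161: h=1 => slot 1
977: h=1, probe 1,2 => slot 2
98: h=5 => slot 5
748: h=15 => slot 15
220: h=4 => slot 4
230: h=12 => slot 12
822: h=13 => slot 13
969: h=15, probe 15,16 => slot 16
720: h=13, probe 13,14 => slot 14
790: h=1, probe 1,2,3 => slot 3
934: h=4, probe 4,5,6 => slot 6
Table: [_, 161, 977, 790, 220, 98, 934, _, _, _, _, _, 230, 822, 720, 748, 969]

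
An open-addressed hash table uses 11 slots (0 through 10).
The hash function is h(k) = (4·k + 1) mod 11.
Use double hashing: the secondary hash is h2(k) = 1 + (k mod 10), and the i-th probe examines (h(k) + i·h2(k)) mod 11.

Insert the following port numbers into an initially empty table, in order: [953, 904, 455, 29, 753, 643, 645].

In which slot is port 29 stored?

5

Insert 953: h=7, slot 7 empty -> index 7.
Insert 904: h=9, slot 9 empty -> index 9.
Insert 455: h=6, slot 6 empty -> index 6.
Insert 29: h=7, h2=10, slots 7,6 occupied -> index 5.
Insert 753: h=10, slot 10 empty -> index 10.
Insert 643: h=10, h2=4, slot 10 occupied -> index 3.
Insert 645: h=7, h2=6, slot 7 occupied -> index 2.
Table: [., ., 645, 643, ., 29, 455, 953, ., 904, 753]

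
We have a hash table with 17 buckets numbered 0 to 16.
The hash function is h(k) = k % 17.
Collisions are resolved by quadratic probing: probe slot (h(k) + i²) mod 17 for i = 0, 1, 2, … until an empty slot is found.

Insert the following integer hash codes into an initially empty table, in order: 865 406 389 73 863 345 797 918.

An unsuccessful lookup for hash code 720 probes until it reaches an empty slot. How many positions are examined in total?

3

Insert 865: h=15, slot 15 empty => index 15.
Insert 406: h=15, slot 15 occupied => index 16.
Insert 389: h=15, slots 15,16 occupied => index 2.
Insert 73: h=5, slot 5 empty => index 5.
Insert 863: h=13, slot 13 empty => index 13.
Insert 345: h=5, slot 5 occupied => index 6.
Insert 797: h=15, slots 15,16,2 occupied => index 7.
Insert 918: h=0, slot 0 empty => index 0.
Table: [918, _, 389, _, _, 73, 345, 797, _, _, _, _, _, 863, _, 865, 406]
Lookup 720: h=6, probe 6,7,10 → slot 10 empty, not found.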